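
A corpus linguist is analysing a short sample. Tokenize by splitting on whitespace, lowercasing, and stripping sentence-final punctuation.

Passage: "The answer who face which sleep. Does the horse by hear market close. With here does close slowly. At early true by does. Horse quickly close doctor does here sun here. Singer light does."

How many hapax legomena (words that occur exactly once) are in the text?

Frequencies: does:5, close:3, here:3, the:2, horse:2, by:2, answer:1, who:1, face:1, which:1, sleep:1, hear:1, market:1, with:1, slowly:1, at:1, early:1, true:1, quickly:1, doctor:1, … (3 more, each freq 1)
Hapax (freq=1): answer, at, doctor, early, face, hear, light, market, quickly, singer, sleep, slowly, sun, true, which, who, with

17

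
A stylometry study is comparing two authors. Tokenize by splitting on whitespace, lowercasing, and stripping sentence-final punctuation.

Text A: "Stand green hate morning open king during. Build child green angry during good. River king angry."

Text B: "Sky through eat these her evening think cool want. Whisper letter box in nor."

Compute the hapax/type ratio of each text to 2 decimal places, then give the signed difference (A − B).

A: hapax=8, V=12, ratio=0.67
B: hapax=14, V=14, ratio=1.00
Difference = 0.67 − 1.00 = -0.33

-0.33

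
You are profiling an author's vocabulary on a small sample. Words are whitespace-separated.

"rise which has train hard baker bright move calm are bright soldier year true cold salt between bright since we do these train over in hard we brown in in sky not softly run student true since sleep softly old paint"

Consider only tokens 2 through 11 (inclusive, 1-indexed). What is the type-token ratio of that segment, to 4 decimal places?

Segment tokens 2–11: which, has, train, hard, baker, bright, move, calm, are, bright
Segment N = 10, segment V = 9.
TTR = 9 / 10 = 0.9000

0.9000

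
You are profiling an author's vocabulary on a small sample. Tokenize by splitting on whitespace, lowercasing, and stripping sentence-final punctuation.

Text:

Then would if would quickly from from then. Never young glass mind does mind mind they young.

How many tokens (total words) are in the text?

17

Tokens: then, would, if, would, quickly, from, from, then, never, young, glass, mind, does, mind, mind, they, young
N = 17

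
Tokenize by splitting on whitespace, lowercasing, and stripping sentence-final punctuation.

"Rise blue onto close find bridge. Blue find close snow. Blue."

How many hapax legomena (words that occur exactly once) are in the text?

Frequencies: blue:3, close:2, find:2, rise:1, onto:1, bridge:1, snow:1
Hapax (freq=1): bridge, onto, rise, snow

4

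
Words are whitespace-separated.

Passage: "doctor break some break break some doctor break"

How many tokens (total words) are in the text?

Tokens: doctor, break, some, break, break, some, doctor, break
N = 8

8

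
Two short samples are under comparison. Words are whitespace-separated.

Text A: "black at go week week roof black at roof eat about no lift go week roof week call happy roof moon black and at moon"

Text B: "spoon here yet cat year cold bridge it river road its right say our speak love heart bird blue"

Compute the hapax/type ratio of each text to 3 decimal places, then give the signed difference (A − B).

A: hapax=7, V=13, ratio=0.538
B: hapax=19, V=19, ratio=1.000
Difference = 0.538 − 1.000 = -0.462

-0.462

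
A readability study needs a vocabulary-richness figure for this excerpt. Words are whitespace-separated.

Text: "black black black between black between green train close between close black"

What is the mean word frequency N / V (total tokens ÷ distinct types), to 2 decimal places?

2.40

N = 12 tokens, V = 5 types.
Mean frequency = N / V = 12 / 5 = 2.40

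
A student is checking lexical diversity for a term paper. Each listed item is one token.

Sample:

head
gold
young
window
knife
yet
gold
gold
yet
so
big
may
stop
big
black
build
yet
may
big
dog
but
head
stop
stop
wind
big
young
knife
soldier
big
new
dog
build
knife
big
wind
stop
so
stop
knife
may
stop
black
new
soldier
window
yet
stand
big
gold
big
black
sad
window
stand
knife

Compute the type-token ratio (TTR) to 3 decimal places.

N = 56 tokens, V = 19 types.
TTR = V / N = 19 / 56 = 0.339

0.339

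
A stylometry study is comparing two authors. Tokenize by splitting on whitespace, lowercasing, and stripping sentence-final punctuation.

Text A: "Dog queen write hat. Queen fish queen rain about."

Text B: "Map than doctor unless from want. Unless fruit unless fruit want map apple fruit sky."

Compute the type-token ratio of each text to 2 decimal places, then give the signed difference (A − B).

TTR(A) = 7/9 = 0.78
TTR(B) = 9/15 = 0.60
Difference = 0.78 − 0.60 = 0.18

0.18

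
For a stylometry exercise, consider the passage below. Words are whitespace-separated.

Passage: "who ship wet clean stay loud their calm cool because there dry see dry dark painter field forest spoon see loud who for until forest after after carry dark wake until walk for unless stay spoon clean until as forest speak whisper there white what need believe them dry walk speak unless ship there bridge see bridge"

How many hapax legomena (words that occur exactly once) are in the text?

Frequencies: there:3, dry:3, see:3, forest:3, until:3, who:2, ship:2, clean:2, stay:2, loud:2, dark:2, spoon:2, for:2, after:2, walk:2, unless:2, speak:2, bridge:2, wet:1, their:1, … (14 more, each freq 1)
Hapax (freq=1): as, because, believe, calm, carry, cool, field, need, painter, their, them, wake, wet, what, whisper, white

16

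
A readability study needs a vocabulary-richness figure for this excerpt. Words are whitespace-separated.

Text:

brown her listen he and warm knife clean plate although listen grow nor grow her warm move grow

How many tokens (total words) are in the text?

18

Tokens: brown, her, listen, he, and, warm, knife, clean, plate, although, listen, grow, nor, grow, her, warm, move, grow
N = 18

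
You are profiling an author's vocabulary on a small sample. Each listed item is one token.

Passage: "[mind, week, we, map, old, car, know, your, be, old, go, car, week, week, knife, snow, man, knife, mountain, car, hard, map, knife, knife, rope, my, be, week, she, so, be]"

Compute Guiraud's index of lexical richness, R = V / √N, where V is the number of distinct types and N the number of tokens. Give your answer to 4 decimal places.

3.4125

N = 31, V = 19.
√N = 5.567764
R = 19 / 5.567764 = 3.4125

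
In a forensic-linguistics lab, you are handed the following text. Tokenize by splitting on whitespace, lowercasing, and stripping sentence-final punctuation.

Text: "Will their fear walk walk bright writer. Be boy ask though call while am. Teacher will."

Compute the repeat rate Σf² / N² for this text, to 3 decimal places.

Frequencies: will:2, walk:2, their:1, fear:1, bright:1, writer:1, be:1, boy:1, ask:1, though:1, call:1, while:1, am:1, teacher:1
Σf² = 20; N² = 256
Repeat rate = 20 / 256 = 0.078

0.078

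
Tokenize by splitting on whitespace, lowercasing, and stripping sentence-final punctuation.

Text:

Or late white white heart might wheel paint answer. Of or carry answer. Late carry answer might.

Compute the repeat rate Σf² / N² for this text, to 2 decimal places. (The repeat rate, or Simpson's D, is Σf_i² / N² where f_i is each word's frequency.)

0.11

Frequencies: answer:3, or:2, late:2, white:2, might:2, carry:2, heart:1, wheel:1, paint:1, of:1
Σf² = 33; N² = 289
Repeat rate = 33 / 289 = 0.11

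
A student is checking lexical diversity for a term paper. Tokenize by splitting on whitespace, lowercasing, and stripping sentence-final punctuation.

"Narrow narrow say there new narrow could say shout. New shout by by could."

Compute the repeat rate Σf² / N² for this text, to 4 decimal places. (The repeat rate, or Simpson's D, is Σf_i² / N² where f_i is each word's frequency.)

0.1531

Frequencies: narrow:3, say:2, new:2, could:2, shout:2, by:2, there:1
Σf² = 30; N² = 196
Repeat rate = 30 / 196 = 0.1531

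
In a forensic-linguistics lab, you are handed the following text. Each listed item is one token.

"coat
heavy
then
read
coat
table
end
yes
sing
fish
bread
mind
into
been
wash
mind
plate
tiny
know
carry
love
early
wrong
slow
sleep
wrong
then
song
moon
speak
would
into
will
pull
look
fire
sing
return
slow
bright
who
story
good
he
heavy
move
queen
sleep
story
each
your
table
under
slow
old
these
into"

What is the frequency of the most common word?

3

Frequencies: into:3, slow:3, coat:2, heavy:2, then:2, table:2, sing:2, mind:2, wrong:2, sleep:2, story:2, read:1, end:1, yes:1, fish:1, bread:1, been:1, wash:1, plate:1, tiny:1, … (24 more, each freq 1)
Most common: 'into' with frequency 3.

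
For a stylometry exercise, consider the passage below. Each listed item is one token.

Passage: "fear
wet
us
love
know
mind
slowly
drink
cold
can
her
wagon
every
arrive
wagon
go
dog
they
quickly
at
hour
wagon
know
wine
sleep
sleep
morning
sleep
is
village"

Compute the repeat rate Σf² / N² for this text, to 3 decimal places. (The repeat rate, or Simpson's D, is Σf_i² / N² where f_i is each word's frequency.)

0.049

Frequencies: wagon:3, sleep:3, know:2, fear:1, wet:1, us:1, love:1, mind:1, slowly:1, drink:1, cold:1, can:1, her:1, every:1, arrive:1, go:1, dog:1, they:1, quickly:1, at:1, … (5 more, each freq 1)
Σf² = 44; N² = 900
Repeat rate = 44 / 900 = 0.049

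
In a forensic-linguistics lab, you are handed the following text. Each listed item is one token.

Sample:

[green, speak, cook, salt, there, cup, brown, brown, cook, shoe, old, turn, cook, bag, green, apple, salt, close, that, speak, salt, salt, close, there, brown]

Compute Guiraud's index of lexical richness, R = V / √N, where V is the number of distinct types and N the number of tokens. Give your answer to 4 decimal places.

2.8000

N = 25, V = 14.
√N = 5.000000
R = 14 / 5.000000 = 2.8000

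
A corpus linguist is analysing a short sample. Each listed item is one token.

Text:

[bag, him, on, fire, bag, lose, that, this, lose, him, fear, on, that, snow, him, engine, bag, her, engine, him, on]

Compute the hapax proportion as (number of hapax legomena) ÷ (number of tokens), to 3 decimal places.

0.238

Frequencies: him:4, bag:3, on:3, lose:2, that:2, engine:2, fire:1, this:1, fear:1, snow:1, her:1
Hapax count = 5; token count = 21.
Ratio = 5 / 21 = 0.238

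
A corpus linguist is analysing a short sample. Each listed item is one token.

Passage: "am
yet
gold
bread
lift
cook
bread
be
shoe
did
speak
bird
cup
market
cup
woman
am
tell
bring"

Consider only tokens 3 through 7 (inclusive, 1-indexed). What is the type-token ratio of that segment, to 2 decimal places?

0.80

Segment tokens 3–7: gold, bread, lift, cook, bread
Segment N = 5, segment V = 4.
TTR = 4 / 5 = 0.80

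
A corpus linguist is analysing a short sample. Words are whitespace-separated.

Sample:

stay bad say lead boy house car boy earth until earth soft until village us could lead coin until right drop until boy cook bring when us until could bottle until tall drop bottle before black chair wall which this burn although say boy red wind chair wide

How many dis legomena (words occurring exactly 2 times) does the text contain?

8

Frequencies: until:6, boy:4, say:2, lead:2, earth:2, us:2, could:2, drop:2, bottle:2, chair:2, stay:1, bad:1, house:1, car:1, soft:1, village:1, coin:1, right:1, cook:1, bring:1, … (12 more, each freq 1)
Words with frequency 2: bottle, chair, could, drop, earth, lead, say, us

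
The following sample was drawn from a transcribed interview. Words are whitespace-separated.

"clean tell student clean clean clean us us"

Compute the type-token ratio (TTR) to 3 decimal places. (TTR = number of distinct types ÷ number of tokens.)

0.500

N = 8 tokens, V = 4 types.
TTR = V / N = 4 / 8 = 0.500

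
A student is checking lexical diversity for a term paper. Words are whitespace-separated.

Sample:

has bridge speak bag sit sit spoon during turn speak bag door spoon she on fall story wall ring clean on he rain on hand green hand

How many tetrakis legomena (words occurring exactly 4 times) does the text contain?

0

Frequencies: on:3, speak:2, bag:2, sit:2, spoon:2, hand:2, has:1, bridge:1, during:1, turn:1, door:1, she:1, fall:1, story:1, wall:1, ring:1, clean:1, he:1, rain:1, green:1
Words with frequency 4: (none)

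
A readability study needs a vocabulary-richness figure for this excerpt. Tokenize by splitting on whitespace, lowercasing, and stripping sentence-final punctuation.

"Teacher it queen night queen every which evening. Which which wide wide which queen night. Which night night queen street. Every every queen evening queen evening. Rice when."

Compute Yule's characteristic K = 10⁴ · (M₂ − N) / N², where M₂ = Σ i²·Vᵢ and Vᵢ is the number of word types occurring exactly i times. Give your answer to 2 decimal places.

Frequencies: queen:6, which:5, night:4, every:3, evening:3, wide:2, teacher:1, it:1, street:1, rice:1, when:1
N = 28. Frequency spectrum: V_1=5, V_2=1, V_3=2, V_4=1, V_5=1, V_6=1
M₂ = 1²·5 + 2²·1 + 3²·2 + 4²·1 + 5²·1 + 6²·1 = 104
K = 10000 × (104 − 28) / 28² = 969.39

969.39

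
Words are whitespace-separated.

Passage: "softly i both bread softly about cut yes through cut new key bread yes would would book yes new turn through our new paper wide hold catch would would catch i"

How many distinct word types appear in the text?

Distinct types: {about, book, both, bread, catch, cut, hold, i, key, new, our, paper, softly, through, turn, wide, would, yes}
V = 18

18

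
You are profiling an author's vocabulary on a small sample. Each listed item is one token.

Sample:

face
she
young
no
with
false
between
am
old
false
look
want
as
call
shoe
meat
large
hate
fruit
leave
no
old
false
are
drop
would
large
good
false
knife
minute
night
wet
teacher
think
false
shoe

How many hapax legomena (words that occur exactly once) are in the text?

24

Frequencies: false:5, no:2, old:2, shoe:2, large:2, face:1, she:1, young:1, with:1, between:1, am:1, look:1, want:1, as:1, call:1, meat:1, hate:1, fruit:1, leave:1, are:1, … (9 more, each freq 1)
Hapax (freq=1): am, are, as, between, call, drop, face, fruit, good, hate, knife, leave, look, meat, minute, night, she, teacher, think, want, wet, with, would, young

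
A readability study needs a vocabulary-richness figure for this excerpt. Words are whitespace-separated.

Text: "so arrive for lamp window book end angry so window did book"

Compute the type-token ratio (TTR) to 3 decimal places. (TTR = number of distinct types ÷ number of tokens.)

0.750

N = 12 tokens, V = 9 types.
TTR = V / N = 9 / 12 = 0.750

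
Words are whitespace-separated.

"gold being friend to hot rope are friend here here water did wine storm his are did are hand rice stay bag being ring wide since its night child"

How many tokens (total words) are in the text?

29

Tokens: gold, being, friend, to, hot, rope, are, friend, here, here, water, did, wine, storm, his, are, did, are, hand, rice, stay, bag, being, ring, wide, since, its, night, child
N = 29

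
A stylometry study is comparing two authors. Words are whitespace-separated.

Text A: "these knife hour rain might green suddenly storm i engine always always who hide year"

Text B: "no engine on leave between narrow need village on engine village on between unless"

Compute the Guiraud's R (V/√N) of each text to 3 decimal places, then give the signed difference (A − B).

1.210

A: V=14, N=15, R=3.615
B: V=9, N=14, R=2.405
Difference = 3.615 − 2.405 = 1.210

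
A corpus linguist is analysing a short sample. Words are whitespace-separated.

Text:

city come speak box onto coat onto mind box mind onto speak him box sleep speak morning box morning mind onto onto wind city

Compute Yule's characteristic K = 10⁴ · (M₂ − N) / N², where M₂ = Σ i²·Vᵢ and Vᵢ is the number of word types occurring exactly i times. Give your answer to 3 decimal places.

Frequencies: onto:5, box:4, speak:3, mind:3, city:2, morning:2, come:1, coat:1, him:1, sleep:1, wind:1
N = 24. Frequency spectrum: V_1=5, V_2=2, V_3=2, V_4=1, V_5=1
M₂ = 1²·5 + 2²·2 + 3²·2 + 4²·1 + 5²·1 = 72
K = 10000 × (72 − 24) / 24² = 833.333

833.333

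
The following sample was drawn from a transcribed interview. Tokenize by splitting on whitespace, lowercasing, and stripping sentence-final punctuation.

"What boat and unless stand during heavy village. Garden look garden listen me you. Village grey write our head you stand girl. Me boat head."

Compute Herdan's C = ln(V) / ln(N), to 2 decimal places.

0.90

N = 25, V = 18.
ln(V) = 2.890372, ln(N) = 3.218876
C = 2.890372 / 3.218876 = 0.90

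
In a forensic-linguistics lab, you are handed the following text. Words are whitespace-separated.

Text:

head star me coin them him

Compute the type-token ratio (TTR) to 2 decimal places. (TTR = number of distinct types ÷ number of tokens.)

1.00

N = 6 tokens, V = 6 types.
TTR = V / N = 6 / 6 = 1.00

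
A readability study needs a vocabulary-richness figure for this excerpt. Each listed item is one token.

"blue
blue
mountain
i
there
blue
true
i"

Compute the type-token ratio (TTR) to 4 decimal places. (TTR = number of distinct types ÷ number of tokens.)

N = 8 tokens, V = 5 types.
TTR = V / N = 5 / 8 = 0.6250

0.6250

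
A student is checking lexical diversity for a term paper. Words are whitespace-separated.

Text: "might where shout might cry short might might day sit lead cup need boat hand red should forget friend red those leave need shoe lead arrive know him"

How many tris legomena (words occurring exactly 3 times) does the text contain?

Frequencies: might:4, lead:2, need:2, red:2, where:1, shout:1, cry:1, short:1, day:1, sit:1, cup:1, boat:1, hand:1, should:1, forget:1, friend:1, those:1, leave:1, shoe:1, arrive:1, … (2 more, each freq 1)
Words with frequency 3: (none)

0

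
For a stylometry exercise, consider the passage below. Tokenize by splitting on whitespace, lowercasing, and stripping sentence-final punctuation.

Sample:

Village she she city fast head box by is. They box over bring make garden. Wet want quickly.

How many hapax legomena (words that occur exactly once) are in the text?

14

Frequencies: she:2, box:2, village:1, city:1, fast:1, head:1, by:1, is:1, they:1, over:1, bring:1, make:1, garden:1, wet:1, want:1, quickly:1
Hapax (freq=1): bring, by, city, fast, garden, head, is, make, over, quickly, they, village, want, wet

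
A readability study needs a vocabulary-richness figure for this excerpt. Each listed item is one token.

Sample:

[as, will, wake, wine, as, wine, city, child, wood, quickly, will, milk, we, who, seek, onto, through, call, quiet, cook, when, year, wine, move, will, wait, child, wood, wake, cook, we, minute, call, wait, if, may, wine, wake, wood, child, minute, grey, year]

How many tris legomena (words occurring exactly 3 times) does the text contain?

4

Frequencies: wine:4, will:3, wake:3, child:3, wood:3, as:2, we:2, call:2, cook:2, year:2, wait:2, minute:2, city:1, quickly:1, milk:1, who:1, seek:1, onto:1, through:1, quiet:1, … (5 more, each freq 1)
Words with frequency 3: child, wake, will, wood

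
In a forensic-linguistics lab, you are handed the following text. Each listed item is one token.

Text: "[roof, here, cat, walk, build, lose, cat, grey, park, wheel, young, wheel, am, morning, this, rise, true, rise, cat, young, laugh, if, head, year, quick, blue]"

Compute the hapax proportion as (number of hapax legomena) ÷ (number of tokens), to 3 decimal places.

Frequencies: cat:3, wheel:2, young:2, rise:2, roof:1, here:1, walk:1, build:1, lose:1, grey:1, park:1, am:1, morning:1, this:1, true:1, laugh:1, if:1, head:1, year:1, quick:1, … (1 more, each freq 1)
Hapax count = 17; token count = 26.
Ratio = 17 / 26 = 0.654

0.654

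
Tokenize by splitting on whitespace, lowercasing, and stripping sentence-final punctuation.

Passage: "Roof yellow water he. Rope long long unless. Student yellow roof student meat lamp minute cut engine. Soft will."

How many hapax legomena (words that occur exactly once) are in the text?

11

Frequencies: roof:2, yellow:2, long:2, student:2, water:1, he:1, rope:1, unless:1, meat:1, lamp:1, minute:1, cut:1, engine:1, soft:1, will:1
Hapax (freq=1): cut, engine, he, lamp, meat, minute, rope, soft, unless, water, will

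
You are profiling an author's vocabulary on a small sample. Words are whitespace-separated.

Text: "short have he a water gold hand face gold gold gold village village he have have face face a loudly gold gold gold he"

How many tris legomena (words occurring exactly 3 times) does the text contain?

3

Frequencies: gold:7, have:3, he:3, face:3, a:2, village:2, short:1, water:1, hand:1, loudly:1
Words with frequency 3: face, have, he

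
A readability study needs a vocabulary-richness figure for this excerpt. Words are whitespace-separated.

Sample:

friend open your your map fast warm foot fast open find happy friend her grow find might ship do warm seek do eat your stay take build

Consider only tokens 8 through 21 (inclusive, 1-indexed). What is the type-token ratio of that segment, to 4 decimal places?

0.9286

Segment tokens 8–21: foot, fast, open, find, happy, friend, her, grow, find, might, ship, do, warm, seek
Segment N = 14, segment V = 13.
TTR = 13 / 14 = 0.9286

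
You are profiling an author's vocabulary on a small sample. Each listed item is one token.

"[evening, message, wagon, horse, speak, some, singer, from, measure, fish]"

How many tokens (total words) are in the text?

Tokens: evening, message, wagon, horse, speak, some, singer, from, measure, fish
N = 10

10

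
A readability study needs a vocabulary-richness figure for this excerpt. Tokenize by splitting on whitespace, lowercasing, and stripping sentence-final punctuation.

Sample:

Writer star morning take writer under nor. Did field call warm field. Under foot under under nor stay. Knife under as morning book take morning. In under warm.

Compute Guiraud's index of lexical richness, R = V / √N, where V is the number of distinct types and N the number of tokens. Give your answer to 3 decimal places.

N = 28, V = 16.
√N = 5.291503
R = 16 / 5.291503 = 3.024

3.024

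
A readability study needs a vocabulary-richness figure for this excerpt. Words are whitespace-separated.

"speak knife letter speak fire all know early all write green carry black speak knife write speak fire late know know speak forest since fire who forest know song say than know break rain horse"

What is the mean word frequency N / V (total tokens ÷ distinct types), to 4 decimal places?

1.6667

N = 35 tokens, V = 21 types.
Mean frequency = N / V = 35 / 21 = 1.6667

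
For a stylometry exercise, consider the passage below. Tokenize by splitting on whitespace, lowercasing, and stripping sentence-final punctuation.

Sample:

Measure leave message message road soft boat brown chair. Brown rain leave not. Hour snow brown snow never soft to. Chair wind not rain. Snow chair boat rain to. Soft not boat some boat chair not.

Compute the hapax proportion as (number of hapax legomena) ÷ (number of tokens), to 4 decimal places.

Frequencies: boat:4, chair:4, not:4, soft:3, brown:3, rain:3, snow:3, leave:2, message:2, to:2, measure:1, road:1, hour:1, never:1, wind:1, some:1
Hapax count = 6; token count = 36.
Ratio = 6 / 36 = 0.1667

0.1667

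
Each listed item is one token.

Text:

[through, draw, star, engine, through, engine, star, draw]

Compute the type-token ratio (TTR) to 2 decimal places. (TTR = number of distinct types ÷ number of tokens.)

0.50

N = 8 tokens, V = 4 types.
TTR = V / N = 4 / 8 = 0.50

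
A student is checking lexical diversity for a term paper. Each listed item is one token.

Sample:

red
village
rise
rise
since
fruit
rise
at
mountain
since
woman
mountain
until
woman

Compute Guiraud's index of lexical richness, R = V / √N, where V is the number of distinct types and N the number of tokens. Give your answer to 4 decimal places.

2.4054

N = 14, V = 9.
√N = 3.741657
R = 9 / 3.741657 = 2.4054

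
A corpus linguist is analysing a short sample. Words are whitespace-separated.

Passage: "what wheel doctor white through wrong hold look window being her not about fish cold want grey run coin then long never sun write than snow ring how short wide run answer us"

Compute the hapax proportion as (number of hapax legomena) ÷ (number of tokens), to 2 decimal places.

0.94

Frequencies: run:2, what:1, wheel:1, doctor:1, white:1, through:1, wrong:1, hold:1, look:1, window:1, being:1, her:1, not:1, about:1, fish:1, cold:1, want:1, grey:1, coin:1, then:1, … (12 more, each freq 1)
Hapax count = 31; token count = 33.
Ratio = 31 / 33 = 0.94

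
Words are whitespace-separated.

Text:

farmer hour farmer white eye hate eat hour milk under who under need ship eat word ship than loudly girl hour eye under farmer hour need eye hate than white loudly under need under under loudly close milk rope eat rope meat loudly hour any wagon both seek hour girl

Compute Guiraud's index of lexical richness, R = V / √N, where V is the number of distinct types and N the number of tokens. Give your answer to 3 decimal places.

N = 50, V = 22.
√N = 7.071068
R = 22 / 7.071068 = 3.111

3.111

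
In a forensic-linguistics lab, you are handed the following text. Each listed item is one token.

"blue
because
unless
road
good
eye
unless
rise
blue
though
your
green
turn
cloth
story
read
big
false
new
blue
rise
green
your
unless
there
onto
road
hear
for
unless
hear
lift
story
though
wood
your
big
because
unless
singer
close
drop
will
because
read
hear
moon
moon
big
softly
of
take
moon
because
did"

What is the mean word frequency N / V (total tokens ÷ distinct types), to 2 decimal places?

1.72

N = 55 tokens, V = 32 types.
Mean frequency = N / V = 55 / 32 = 1.72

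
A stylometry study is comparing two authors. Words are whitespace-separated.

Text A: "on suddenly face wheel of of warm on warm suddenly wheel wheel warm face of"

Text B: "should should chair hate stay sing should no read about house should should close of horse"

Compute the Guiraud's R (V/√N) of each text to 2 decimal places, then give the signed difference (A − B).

A: V=6, N=15, R=1.55
B: V=12, N=16, R=3.00
Difference = 1.55 − 3.00 = -1.45

-1.45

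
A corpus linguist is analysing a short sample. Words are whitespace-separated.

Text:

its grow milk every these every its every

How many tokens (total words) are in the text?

Tokens: its, grow, milk, every, these, every, its, every
N = 8

8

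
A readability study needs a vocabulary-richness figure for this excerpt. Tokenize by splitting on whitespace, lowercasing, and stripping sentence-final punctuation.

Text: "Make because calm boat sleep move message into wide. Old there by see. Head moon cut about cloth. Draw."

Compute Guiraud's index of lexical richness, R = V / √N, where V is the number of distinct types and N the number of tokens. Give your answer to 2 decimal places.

4.36

N = 19, V = 19.
√N = 4.358899
R = 19 / 4.358899 = 4.36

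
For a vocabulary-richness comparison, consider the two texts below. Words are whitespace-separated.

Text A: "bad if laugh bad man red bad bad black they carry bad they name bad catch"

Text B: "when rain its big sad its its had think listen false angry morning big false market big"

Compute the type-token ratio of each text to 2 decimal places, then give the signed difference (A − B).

TTR(A) = 10/16 = 0.63
TTR(B) = 12/17 = 0.71
Difference = 0.63 − 0.71 = -0.08

-0.08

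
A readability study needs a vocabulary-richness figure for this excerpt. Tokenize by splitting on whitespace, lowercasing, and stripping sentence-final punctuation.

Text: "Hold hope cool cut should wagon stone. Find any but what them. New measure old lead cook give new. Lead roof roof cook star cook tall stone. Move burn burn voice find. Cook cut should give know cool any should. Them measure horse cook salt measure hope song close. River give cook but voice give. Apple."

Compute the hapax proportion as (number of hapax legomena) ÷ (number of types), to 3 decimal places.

Frequencies: cook:6, give:4, should:3, measure:3, hope:2, cool:2, cut:2, stone:2, find:2, any:2, but:2, them:2, new:2, lead:2, roof:2, burn:2, voice:2, hold:1, wagon:1, what:1, … (11 more, each freq 1)
Hapax count = 14; type count = 31.
Ratio = 14 / 31 = 0.452

0.452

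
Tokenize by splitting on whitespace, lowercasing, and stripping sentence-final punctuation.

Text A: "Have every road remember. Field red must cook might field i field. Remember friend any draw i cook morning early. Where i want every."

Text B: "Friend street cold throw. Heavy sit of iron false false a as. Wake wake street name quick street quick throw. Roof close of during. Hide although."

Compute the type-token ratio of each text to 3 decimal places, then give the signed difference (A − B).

-0.023

TTR(A) = 17/24 = 0.708
TTR(B) = 19/26 = 0.731
Difference = 0.708 − 0.731 = -0.023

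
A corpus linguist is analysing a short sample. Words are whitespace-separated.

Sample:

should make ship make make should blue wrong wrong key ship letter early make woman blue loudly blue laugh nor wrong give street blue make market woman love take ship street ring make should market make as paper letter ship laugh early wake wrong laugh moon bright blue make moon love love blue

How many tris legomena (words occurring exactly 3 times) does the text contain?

Frequencies: make:8, blue:6, ship:4, wrong:4, should:3, laugh:3, love:3, letter:2, early:2, woman:2, street:2, market:2, moon:2, key:1, loudly:1, nor:1, give:1, take:1, ring:1, as:1, … (3 more, each freq 1)
Words with frequency 3: laugh, love, should

3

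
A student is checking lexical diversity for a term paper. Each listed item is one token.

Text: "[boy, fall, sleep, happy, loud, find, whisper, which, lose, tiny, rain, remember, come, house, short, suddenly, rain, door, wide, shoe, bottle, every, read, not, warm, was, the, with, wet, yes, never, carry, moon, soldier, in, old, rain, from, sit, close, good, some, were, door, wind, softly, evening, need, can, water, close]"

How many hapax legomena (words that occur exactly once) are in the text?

44

Frequencies: rain:3, door:2, close:2, boy:1, fall:1, sleep:1, happy:1, loud:1, find:1, whisper:1, which:1, lose:1, tiny:1, remember:1, come:1, house:1, short:1, suddenly:1, wide:1, shoe:1, … (27 more, each freq 1)
Hapax (freq=1): bottle, boy, can, carry, come, evening, every, fall, find, from, good, happy, house, in, lose, loud, moon, need, never, not, old, read, remember, shoe, short, sit, sleep, softly, soldier, some, suddenly, the, tiny, warm, was, water, were, wet, which, whisper, wide, wind, with, yes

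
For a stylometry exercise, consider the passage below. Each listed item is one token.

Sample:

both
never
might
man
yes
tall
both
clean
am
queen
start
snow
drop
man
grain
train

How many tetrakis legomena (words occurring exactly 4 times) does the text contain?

0

Frequencies: both:2, man:2, never:1, might:1, yes:1, tall:1, clean:1, am:1, queen:1, start:1, snow:1, drop:1, grain:1, train:1
Words with frequency 4: (none)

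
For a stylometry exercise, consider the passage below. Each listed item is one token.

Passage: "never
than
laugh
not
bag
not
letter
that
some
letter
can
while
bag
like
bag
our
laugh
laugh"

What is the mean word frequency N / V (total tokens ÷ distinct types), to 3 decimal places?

1.500

N = 18 tokens, V = 12 types.
Mean frequency = N / V = 18 / 12 = 1.500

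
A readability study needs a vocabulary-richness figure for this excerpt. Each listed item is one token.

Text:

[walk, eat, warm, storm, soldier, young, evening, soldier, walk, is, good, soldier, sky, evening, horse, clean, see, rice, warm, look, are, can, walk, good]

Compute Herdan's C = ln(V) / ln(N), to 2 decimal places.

N = 24, V = 17.
ln(V) = 2.833213, ln(N) = 3.178054
C = 2.833213 / 3.178054 = 0.89

0.89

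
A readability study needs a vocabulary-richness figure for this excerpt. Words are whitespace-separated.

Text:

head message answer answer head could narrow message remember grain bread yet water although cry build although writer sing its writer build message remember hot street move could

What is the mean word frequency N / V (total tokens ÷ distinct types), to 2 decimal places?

N = 28 tokens, V = 19 types.
Mean frequency = N / V = 28 / 19 = 1.47

1.47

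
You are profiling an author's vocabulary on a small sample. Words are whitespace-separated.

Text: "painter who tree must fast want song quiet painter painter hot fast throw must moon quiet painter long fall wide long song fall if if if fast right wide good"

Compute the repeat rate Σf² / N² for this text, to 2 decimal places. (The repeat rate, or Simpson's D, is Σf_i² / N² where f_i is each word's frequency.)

0.07

Frequencies: painter:4, fast:3, if:3, must:2, song:2, quiet:2, long:2, fall:2, wide:2, who:1, tree:1, want:1, hot:1, throw:1, moon:1, right:1, good:1
Σf² = 66; N² = 900
Repeat rate = 66 / 900 = 0.07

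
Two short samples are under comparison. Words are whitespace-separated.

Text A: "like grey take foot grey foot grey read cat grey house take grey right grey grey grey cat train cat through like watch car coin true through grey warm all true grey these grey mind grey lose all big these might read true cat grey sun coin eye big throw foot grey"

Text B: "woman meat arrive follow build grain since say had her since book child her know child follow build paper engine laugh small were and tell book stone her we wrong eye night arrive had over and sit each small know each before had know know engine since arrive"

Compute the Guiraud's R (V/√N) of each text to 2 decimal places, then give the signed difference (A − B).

-0.86

A: V=24, N=52, R=3.33
B: V=29, N=48, R=4.19
Difference = 3.33 − 4.19 = -0.86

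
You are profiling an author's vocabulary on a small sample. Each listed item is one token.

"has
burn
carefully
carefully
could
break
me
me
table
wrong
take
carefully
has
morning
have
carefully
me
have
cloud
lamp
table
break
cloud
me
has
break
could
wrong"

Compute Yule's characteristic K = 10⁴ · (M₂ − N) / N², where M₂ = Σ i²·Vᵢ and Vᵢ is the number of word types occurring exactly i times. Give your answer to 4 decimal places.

586.7347

Frequencies: carefully:4, me:4, has:3, break:3, could:2, table:2, wrong:2, have:2, cloud:2, burn:1, take:1, morning:1, lamp:1
N = 28. Frequency spectrum: V_1=4, V_2=5, V_3=2, V_4=2
M₂ = 1²·4 + 2²·5 + 3²·2 + 4²·2 = 74
K = 10000 × (74 − 28) / 28² = 586.7347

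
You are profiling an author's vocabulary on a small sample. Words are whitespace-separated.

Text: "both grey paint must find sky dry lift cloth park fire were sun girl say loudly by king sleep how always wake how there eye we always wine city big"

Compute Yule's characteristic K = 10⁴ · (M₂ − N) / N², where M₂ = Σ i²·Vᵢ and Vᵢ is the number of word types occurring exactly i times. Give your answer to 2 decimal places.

44.44

Frequencies: how:2, always:2, both:1, grey:1, paint:1, must:1, find:1, sky:1, dry:1, lift:1, cloth:1, park:1, fire:1, were:1, sun:1, girl:1, say:1, loudly:1, by:1, king:1, … (8 more, each freq 1)
N = 30. Frequency spectrum: V_1=26, V_2=2
M₂ = 1²·26 + 2²·2 = 34
K = 10000 × (34 − 30) / 30² = 44.44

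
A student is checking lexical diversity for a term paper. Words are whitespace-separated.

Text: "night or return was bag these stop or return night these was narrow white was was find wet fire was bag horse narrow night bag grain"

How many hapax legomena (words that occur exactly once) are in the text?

Frequencies: was:5, night:3, bag:3, or:2, return:2, these:2, narrow:2, stop:1, white:1, find:1, wet:1, fire:1, horse:1, grain:1
Hapax (freq=1): find, fire, grain, horse, stop, wet, white

7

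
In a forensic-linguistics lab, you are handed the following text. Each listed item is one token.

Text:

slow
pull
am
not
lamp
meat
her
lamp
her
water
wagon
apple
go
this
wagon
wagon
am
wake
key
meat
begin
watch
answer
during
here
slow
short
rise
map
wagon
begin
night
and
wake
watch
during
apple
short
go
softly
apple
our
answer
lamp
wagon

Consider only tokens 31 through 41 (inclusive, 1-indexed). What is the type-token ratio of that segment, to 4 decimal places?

Segment tokens 31–41: begin, night, and, wake, watch, during, apple, short, go, softly, apple
Segment N = 11, segment V = 10.
TTR = 10 / 11 = 0.9091

0.9091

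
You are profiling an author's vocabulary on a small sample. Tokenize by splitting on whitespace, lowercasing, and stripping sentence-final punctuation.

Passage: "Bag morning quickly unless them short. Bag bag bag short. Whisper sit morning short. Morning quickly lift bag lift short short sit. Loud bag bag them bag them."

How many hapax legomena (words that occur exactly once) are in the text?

Frequencies: bag:8, short:5, morning:3, them:3, quickly:2, sit:2, lift:2, unless:1, whisper:1, loud:1
Hapax (freq=1): loud, unless, whisper

3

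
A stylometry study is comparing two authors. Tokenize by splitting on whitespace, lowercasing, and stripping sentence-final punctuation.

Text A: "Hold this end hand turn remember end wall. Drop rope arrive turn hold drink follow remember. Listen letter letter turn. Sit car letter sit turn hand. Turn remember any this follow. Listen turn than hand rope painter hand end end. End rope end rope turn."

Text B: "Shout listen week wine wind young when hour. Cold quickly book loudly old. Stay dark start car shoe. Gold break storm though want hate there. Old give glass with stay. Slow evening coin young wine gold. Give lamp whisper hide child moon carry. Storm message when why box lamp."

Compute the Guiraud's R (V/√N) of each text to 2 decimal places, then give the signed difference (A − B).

-2.88

A: V=19, N=45, R=2.83
B: V=40, N=49, R=5.71
Difference = 2.83 − 5.71 = -2.88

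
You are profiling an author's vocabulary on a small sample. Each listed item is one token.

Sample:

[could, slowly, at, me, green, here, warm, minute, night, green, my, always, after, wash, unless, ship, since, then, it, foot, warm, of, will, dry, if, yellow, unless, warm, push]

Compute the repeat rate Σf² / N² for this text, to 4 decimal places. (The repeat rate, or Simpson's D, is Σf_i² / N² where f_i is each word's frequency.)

0.0464

Frequencies: warm:3, green:2, unless:2, could:1, slowly:1, at:1, me:1, here:1, minute:1, night:1, my:1, always:1, after:1, wash:1, ship:1, since:1, then:1, it:1, foot:1, of:1, … (5 more, each freq 1)
Σf² = 39; N² = 841
Repeat rate = 39 / 841 = 0.0464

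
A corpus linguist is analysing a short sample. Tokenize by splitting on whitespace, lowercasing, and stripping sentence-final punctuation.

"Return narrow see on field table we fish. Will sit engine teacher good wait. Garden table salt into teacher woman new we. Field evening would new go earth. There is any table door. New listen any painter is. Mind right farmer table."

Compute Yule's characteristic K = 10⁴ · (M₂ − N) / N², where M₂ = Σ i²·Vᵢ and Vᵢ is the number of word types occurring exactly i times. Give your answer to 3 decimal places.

158.730

Frequencies: table:4, new:3, field:2, we:2, teacher:2, is:2, any:2, return:1, narrow:1, see:1, on:1, fish:1, will:1, sit:1, engine:1, good:1, wait:1, garden:1, salt:1, into:1, … (12 more, each freq 1)
N = 42. Frequency spectrum: V_1=25, V_2=5, V_3=1, V_4=1
M₂ = 1²·25 + 2²·5 + 3²·1 + 4²·1 = 70
K = 10000 × (70 − 42) / 42² = 158.730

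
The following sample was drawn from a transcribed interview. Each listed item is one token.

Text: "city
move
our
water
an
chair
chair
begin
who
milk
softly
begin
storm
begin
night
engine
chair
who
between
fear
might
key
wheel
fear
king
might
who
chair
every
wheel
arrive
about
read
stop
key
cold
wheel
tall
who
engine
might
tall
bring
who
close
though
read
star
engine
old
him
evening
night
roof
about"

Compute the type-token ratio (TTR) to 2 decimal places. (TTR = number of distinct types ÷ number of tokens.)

0.62

N = 55 tokens, V = 34 types.
TTR = V / N = 34 / 55 = 0.62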